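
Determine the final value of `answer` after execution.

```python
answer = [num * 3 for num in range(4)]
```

Let's trace through this code step by step.

Initialize: answer = [num * 3 for num in range(4)]

After execution: answer = [0, 3, 6, 9]
[0, 3, 6, 9]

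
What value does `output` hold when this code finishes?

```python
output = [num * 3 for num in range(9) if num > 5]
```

Let's trace through this code step by step.

Initialize: output = [num * 3 for num in range(9) if num > 5]

After execution: output = [18, 21, 24]
[18, 21, 24]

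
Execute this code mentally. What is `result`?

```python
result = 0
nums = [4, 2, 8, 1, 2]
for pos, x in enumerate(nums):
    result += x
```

Let's trace through this code step by step.

Initialize: result = 0
Initialize: nums = [4, 2, 8, 1, 2]
Entering loop: for pos, x in enumerate(nums):

After execution: result = 17
17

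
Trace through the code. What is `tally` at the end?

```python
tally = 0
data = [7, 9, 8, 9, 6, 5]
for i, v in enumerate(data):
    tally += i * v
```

Let's trace through this code step by step.

Initialize: tally = 0
Initialize: data = [7, 9, 8, 9, 6, 5]
Entering loop: for i, v in enumerate(data):

After execution: tally = 101
101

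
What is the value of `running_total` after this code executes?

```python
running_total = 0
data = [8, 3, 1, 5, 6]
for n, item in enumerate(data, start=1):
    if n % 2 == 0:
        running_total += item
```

Let's trace through this code step by step.

Initialize: running_total = 0
Initialize: data = [8, 3, 1, 5, 6]
Entering loop: for n, item in enumerate(data, start=1):

After execution: running_total = 8
8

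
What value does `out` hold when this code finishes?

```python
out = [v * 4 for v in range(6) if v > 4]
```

Let's trace through this code step by step.

Initialize: out = [v * 4 for v in range(6) if v > 4]

After execution: out = [20]
[20]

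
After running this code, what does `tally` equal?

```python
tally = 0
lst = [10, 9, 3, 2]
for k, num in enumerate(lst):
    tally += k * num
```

Let's trace through this code step by step.

Initialize: tally = 0
Initialize: lst = [10, 9, 3, 2]
Entering loop: for k, num in enumerate(lst):

After execution: tally = 21
21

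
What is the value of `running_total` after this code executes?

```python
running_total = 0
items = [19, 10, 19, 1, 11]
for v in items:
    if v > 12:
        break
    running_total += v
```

Let's trace through this code step by step.

Initialize: running_total = 0
Initialize: items = [19, 10, 19, 1, 11]
Entering loop: for v in items:

After execution: running_total = 0
0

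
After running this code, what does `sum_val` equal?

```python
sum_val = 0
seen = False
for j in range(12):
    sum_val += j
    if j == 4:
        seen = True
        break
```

Let's trace through this code step by step.

Initialize: sum_val = 0
Initialize: seen = False
Entering loop: for j in range(12):

After execution: sum_val = 10
10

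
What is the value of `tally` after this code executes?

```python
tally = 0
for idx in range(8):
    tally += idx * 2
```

Let's trace through this code step by step.

Initialize: tally = 0
Entering loop: for idx in range(8):

After execution: tally = 56
56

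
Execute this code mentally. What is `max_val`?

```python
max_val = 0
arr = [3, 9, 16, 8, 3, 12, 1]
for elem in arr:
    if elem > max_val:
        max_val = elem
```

Let's trace through this code step by step.

Initialize: max_val = 0
Initialize: arr = [3, 9, 16, 8, 3, 12, 1]
Entering loop: for elem in arr:

After execution: max_val = 16
16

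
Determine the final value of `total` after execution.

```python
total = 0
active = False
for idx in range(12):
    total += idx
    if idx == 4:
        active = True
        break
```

Let's trace through this code step by step.

Initialize: total = 0
Initialize: active = False
Entering loop: for idx in range(12):

After execution: total = 10
10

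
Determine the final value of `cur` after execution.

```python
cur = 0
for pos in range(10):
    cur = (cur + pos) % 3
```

Let's trace through this code step by step.

Initialize: cur = 0
Entering loop: for pos in range(10):

After execution: cur = 0
0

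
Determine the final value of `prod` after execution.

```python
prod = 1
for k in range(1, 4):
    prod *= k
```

Let's trace through this code step by step.

Initialize: prod = 1
Entering loop: for k in range(1, 4):

After execution: prod = 6
6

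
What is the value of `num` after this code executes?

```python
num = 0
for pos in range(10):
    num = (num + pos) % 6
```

Let's trace through this code step by step.

Initialize: num = 0
Entering loop: for pos in range(10):

After execution: num = 3
3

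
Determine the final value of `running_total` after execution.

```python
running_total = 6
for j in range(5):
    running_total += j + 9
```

Let's trace through this code step by step.

Initialize: running_total = 6
Entering loop: for j in range(5):

After execution: running_total = 61
61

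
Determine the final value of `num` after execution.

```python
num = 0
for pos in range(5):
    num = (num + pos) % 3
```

Let's trace through this code step by step.

Initialize: num = 0
Entering loop: for pos in range(5):

After execution: num = 1
1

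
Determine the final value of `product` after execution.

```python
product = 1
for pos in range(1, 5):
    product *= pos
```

Let's trace through this code step by step.

Initialize: product = 1
Entering loop: for pos in range(1, 5):

After execution: product = 24
24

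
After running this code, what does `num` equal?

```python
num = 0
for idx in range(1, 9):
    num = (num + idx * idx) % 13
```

Let's trace through this code step by step.

Initialize: num = 0
Entering loop: for idx in range(1, 9):

After execution: num = 9
9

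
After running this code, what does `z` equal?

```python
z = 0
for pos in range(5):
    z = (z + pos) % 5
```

Let's trace through this code step by step.

Initialize: z = 0
Entering loop: for pos in range(5):

After execution: z = 0
0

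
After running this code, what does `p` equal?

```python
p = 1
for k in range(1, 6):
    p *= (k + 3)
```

Let's trace through this code step by step.

Initialize: p = 1
Entering loop: for k in range(1, 6):

After execution: p = 6720
6720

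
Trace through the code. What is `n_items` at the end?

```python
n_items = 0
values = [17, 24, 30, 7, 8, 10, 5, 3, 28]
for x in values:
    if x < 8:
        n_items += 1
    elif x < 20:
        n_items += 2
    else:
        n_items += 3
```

Let's trace through this code step by step.

Initialize: n_items = 0
Initialize: values = [17, 24, 30, 7, 8, 10, 5, 3, 28]
Entering loop: for x in values:

After execution: n_items = 18
18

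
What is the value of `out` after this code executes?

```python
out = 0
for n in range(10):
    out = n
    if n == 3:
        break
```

Let's trace through this code step by step.

Initialize: out = 0
Entering loop: for n in range(10):

After execution: out = 3
3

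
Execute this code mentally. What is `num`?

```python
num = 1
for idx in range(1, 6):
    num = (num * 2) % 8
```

Let's trace through this code step by step.

Initialize: num = 1
Entering loop: for idx in range(1, 6):

After execution: num = 0
0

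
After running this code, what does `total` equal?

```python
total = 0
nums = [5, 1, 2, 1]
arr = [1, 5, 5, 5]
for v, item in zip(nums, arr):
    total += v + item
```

Let's trace through this code step by step.

Initialize: total = 0
Initialize: nums = [5, 1, 2, 1]
Initialize: arr = [1, 5, 5, 5]
Entering loop: for v, item in zip(nums, arr):

After execution: total = 25
25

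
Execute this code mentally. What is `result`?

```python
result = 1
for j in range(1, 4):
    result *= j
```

Let's trace through this code step by step.

Initialize: result = 1
Entering loop: for j in range(1, 4):

After execution: result = 6
6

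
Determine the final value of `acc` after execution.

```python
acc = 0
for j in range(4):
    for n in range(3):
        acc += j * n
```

Let's trace through this code step by step.

Initialize: acc = 0
Entering loop: for j in range(4):

After execution: acc = 18
18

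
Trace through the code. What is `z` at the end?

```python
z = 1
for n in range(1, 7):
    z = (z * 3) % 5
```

Let's trace through this code step by step.

Initialize: z = 1
Entering loop: for n in range(1, 7):

After execution: z = 4
4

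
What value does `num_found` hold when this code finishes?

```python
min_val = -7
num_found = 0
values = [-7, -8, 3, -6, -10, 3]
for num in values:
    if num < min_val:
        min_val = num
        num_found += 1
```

Let's trace through this code step by step.

Initialize: min_val = -7
Initialize: num_found = 0
Initialize: values = [-7, -8, 3, -6, -10, 3]
Entering loop: for num in values:

After execution: num_found = 2
2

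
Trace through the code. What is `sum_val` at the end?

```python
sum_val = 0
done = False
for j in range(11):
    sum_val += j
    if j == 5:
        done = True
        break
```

Let's trace through this code step by step.

Initialize: sum_val = 0
Initialize: done = False
Entering loop: for j in range(11):

After execution: sum_val = 15
15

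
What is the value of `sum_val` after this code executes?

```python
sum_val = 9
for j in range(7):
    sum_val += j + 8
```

Let's trace through this code step by step.

Initialize: sum_val = 9
Entering loop: for j in range(7):

After execution: sum_val = 86
86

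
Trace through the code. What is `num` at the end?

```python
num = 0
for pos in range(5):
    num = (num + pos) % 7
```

Let's trace through this code step by step.

Initialize: num = 0
Entering loop: for pos in range(5):

After execution: num = 3
3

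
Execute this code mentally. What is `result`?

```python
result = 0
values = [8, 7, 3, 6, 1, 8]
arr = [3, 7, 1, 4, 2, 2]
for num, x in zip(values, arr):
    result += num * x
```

Let's trace through this code step by step.

Initialize: result = 0
Initialize: values = [8, 7, 3, 6, 1, 8]
Initialize: arr = [3, 7, 1, 4, 2, 2]
Entering loop: for num, x in zip(values, arr):

After execution: result = 118
118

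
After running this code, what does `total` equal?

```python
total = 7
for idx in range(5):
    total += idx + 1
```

Let's trace through this code step by step.

Initialize: total = 7
Entering loop: for idx in range(5):

After execution: total = 22
22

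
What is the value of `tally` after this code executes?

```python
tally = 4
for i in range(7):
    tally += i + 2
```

Let's trace through this code step by step.

Initialize: tally = 4
Entering loop: for i in range(7):

After execution: tally = 39
39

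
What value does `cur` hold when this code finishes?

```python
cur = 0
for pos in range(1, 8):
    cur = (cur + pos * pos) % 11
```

Let's trace through this code step by step.

Initialize: cur = 0
Entering loop: for pos in range(1, 8):

After execution: cur = 8
8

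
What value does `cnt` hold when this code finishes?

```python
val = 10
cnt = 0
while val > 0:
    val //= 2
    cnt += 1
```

Let's trace through this code step by step.

Initialize: val = 10
Initialize: cnt = 0
Entering loop: while val > 0:

After execution: cnt = 4
4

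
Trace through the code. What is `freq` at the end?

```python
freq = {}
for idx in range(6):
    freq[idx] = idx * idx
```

Let's trace through this code step by step.

Initialize: freq = {}
Entering loop: for idx in range(6):

After execution: freq = {0: 0, 1: 1, 2: 4, 3: 9, 4: 16, 5: 25}
{0: 0, 1: 1, 2: 4, 3: 9, 4: 16, 5: 25}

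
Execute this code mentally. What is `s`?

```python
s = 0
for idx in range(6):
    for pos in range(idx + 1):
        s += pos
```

Let's trace through this code step by step.

Initialize: s = 0
Entering loop: for idx in range(6):

After execution: s = 35
35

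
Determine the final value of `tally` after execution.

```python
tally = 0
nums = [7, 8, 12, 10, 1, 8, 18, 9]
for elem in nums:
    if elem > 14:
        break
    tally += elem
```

Let's trace through this code step by step.

Initialize: tally = 0
Initialize: nums = [7, 8, 12, 10, 1, 8, 18, 9]
Entering loop: for elem in nums:

After execution: tally = 46
46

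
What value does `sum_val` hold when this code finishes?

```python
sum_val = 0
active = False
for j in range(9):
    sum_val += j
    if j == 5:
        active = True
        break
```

Let's trace through this code step by step.

Initialize: sum_val = 0
Initialize: active = False
Entering loop: for j in range(9):

After execution: sum_val = 15
15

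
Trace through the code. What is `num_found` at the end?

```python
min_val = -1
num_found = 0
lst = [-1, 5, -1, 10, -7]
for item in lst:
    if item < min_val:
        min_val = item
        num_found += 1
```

Let's trace through this code step by step.

Initialize: min_val = -1
Initialize: num_found = 0
Initialize: lst = [-1, 5, -1, 10, -7]
Entering loop: for item in lst:

After execution: num_found = 1
1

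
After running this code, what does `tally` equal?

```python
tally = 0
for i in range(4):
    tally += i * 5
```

Let's trace through this code step by step.

Initialize: tally = 0
Entering loop: for i in range(4):

After execution: tally = 30
30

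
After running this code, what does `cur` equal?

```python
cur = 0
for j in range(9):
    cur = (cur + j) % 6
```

Let's trace through this code step by step.

Initialize: cur = 0
Entering loop: for j in range(9):

After execution: cur = 0
0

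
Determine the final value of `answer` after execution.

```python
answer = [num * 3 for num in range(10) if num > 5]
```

Let's trace through this code step by step.

Initialize: answer = [num * 3 for num in range(10) if num > 5]

After execution: answer = [18, 21, 24, 27]
[18, 21, 24, 27]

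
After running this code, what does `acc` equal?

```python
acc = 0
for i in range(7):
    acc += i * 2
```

Let's trace through this code step by step.

Initialize: acc = 0
Entering loop: for i in range(7):

After execution: acc = 42
42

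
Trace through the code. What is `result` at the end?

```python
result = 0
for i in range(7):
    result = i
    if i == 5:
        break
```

Let's trace through this code step by step.

Initialize: result = 0
Entering loop: for i in range(7):

After execution: result = 5
5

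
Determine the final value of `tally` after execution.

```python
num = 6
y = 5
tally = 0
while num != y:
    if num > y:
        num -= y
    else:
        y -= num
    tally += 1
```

Let's trace through this code step by step.

Initialize: num = 6
Initialize: y = 5
Initialize: tally = 0
Entering loop: while num != y:

After execution: tally = 5
5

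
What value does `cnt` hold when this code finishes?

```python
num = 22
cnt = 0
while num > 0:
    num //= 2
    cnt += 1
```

Let's trace through this code step by step.

Initialize: num = 22
Initialize: cnt = 0
Entering loop: while num > 0:

After execution: cnt = 5
5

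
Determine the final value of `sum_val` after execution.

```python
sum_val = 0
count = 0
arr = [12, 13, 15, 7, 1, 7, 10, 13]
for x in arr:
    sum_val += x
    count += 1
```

Let's trace through this code step by step.

Initialize: sum_val = 0
Initialize: count = 0
Initialize: arr = [12, 13, 15, 7, 1, 7, 10, 13]
Entering loop: for x in arr:

After execution: sum_val = 78
78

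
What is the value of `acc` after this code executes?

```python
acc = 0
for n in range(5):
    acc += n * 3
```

Let's trace through this code step by step.

Initialize: acc = 0
Entering loop: for n in range(5):

After execution: acc = 30
30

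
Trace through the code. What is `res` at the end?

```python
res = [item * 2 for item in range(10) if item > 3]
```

Let's trace through this code step by step.

Initialize: res = [item * 2 for item in range(10) if item > 3]

After execution: res = [8, 10, 12, 14, 16, 18]
[8, 10, 12, 14, 16, 18]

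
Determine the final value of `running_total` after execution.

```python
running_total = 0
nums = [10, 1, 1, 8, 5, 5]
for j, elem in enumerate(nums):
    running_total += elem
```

Let's trace through this code step by step.

Initialize: running_total = 0
Initialize: nums = [10, 1, 1, 8, 5, 5]
Entering loop: for j, elem in enumerate(nums):

After execution: running_total = 30
30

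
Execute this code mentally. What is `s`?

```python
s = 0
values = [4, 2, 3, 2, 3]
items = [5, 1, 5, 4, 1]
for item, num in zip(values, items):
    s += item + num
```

Let's trace through this code step by step.

Initialize: s = 0
Initialize: values = [4, 2, 3, 2, 3]
Initialize: items = [5, 1, 5, 4, 1]
Entering loop: for item, num in zip(values, items):

After execution: s = 30
30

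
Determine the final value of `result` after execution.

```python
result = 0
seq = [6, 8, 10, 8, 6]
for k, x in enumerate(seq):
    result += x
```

Let's trace through this code step by step.

Initialize: result = 0
Initialize: seq = [6, 8, 10, 8, 6]
Entering loop: for k, x in enumerate(seq):

After execution: result = 38
38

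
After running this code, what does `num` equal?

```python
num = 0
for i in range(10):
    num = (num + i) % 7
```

Let's trace through this code step by step.

Initialize: num = 0
Entering loop: for i in range(10):

After execution: num = 3
3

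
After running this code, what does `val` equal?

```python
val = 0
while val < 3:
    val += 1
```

Let's trace through this code step by step.

Initialize: val = 0
Entering loop: while val < 3:

After execution: val = 3
3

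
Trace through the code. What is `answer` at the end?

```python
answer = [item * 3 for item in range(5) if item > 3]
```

Let's trace through this code step by step.

Initialize: answer = [item * 3 for item in range(5) if item > 3]

After execution: answer = [12]
[12]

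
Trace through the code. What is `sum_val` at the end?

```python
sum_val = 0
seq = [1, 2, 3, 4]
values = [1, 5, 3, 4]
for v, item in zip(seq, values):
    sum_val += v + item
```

Let's trace through this code step by step.

Initialize: sum_val = 0
Initialize: seq = [1, 2, 3, 4]
Initialize: values = [1, 5, 3, 4]
Entering loop: for v, item in zip(seq, values):

After execution: sum_val = 23
23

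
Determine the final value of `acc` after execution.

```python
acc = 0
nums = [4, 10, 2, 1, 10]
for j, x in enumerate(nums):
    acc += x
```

Let's trace through this code step by step.

Initialize: acc = 0
Initialize: nums = [4, 10, 2, 1, 10]
Entering loop: for j, x in enumerate(nums):

After execution: acc = 27
27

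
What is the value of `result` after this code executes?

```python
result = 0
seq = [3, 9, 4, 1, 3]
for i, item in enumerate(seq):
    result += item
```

Let's trace through this code step by step.

Initialize: result = 0
Initialize: seq = [3, 9, 4, 1, 3]
Entering loop: for i, item in enumerate(seq):

After execution: result = 20
20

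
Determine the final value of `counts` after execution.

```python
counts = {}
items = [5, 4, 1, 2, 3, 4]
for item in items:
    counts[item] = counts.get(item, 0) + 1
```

Let's trace through this code step by step.

Initialize: counts = {}
Initialize: items = [5, 4, 1, 2, 3, 4]
Entering loop: for item in items:

After execution: counts = {5: 1, 4: 2, 1: 1, 2: 1, 3: 1}
{5: 1, 4: 2, 1: 1, 2: 1, 3: 1}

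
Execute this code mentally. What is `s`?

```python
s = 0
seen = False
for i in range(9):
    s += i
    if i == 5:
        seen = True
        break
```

Let's trace through this code step by step.

Initialize: s = 0
Initialize: seen = False
Entering loop: for i in range(9):

After execution: s = 15
15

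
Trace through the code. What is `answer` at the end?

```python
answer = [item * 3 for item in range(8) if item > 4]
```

Let's trace through this code step by step.

Initialize: answer = [item * 3 for item in range(8) if item > 4]

After execution: answer = [15, 18, 21]
[15, 18, 21]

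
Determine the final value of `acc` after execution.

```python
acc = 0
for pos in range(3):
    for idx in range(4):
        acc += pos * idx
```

Let's trace through this code step by step.

Initialize: acc = 0
Entering loop: for pos in range(3):

After execution: acc = 18
18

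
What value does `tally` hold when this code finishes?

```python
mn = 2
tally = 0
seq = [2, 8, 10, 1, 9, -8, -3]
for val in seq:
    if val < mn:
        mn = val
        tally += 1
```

Let's trace through this code step by step.

Initialize: mn = 2
Initialize: tally = 0
Initialize: seq = [2, 8, 10, 1, 9, -8, -3]
Entering loop: for val in seq:

After execution: tally = 2
2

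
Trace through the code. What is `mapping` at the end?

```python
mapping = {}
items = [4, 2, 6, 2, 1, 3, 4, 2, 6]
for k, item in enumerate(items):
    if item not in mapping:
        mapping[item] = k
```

Let's trace through this code step by step.

Initialize: mapping = {}
Initialize: items = [4, 2, 6, 2, 1, 3, 4, 2, 6]
Entering loop: for k, item in enumerate(items):

After execution: mapping = {4: 0, 2: 1, 6: 2, 1: 4, 3: 5}
{4: 0, 2: 1, 6: 2, 1: 4, 3: 5}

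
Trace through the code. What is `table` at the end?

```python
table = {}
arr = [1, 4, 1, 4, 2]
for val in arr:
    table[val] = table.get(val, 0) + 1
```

Let's trace through this code step by step.

Initialize: table = {}
Initialize: arr = [1, 4, 1, 4, 2]
Entering loop: for val in arr:

After execution: table = {1: 2, 4: 2, 2: 1}
{1: 2, 4: 2, 2: 1}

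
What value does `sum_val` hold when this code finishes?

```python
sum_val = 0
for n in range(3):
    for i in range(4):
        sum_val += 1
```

Let's trace through this code step by step.

Initialize: sum_val = 0
Entering loop: for n in range(3):

After execution: sum_val = 12
12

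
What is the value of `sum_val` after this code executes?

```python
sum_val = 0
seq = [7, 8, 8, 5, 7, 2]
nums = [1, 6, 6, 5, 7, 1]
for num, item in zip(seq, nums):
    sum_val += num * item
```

Let's trace through this code step by step.

Initialize: sum_val = 0
Initialize: seq = [7, 8, 8, 5, 7, 2]
Initialize: nums = [1, 6, 6, 5, 7, 1]
Entering loop: for num, item in zip(seq, nums):

After execution: sum_val = 179
179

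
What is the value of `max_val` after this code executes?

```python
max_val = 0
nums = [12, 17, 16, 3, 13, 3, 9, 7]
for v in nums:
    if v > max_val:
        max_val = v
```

Let's trace through this code step by step.

Initialize: max_val = 0
Initialize: nums = [12, 17, 16, 3, 13, 3, 9, 7]
Entering loop: for v in nums:

After execution: max_val = 17
17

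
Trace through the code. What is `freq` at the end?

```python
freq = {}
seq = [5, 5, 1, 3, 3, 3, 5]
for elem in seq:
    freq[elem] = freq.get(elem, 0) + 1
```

Let's trace through this code step by step.

Initialize: freq = {}
Initialize: seq = [5, 5, 1, 3, 3, 3, 5]
Entering loop: for elem in seq:

After execution: freq = {5: 3, 1: 1, 3: 3}
{5: 3, 1: 1, 3: 3}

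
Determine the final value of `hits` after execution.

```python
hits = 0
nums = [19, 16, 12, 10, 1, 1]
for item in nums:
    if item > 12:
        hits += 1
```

Let's trace through this code step by step.

Initialize: hits = 0
Initialize: nums = [19, 16, 12, 10, 1, 1]
Entering loop: for item in nums:

After execution: hits = 2
2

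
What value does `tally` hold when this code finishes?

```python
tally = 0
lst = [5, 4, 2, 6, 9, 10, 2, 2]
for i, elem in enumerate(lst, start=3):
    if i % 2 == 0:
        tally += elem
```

Let's trace through this code step by step.

Initialize: tally = 0
Initialize: lst = [5, 4, 2, 6, 9, 10, 2, 2]
Entering loop: for i, elem in enumerate(lst, start=3):

After execution: tally = 22
22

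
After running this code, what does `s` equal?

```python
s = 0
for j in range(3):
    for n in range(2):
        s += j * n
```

Let's trace through this code step by step.

Initialize: s = 0
Entering loop: for j in range(3):

After execution: s = 3
3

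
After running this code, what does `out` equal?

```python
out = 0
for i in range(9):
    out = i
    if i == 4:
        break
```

Let's trace through this code step by step.

Initialize: out = 0
Entering loop: for i in range(9):

After execution: out = 4
4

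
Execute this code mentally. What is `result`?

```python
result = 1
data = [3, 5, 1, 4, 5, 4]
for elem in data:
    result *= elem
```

Let's trace through this code step by step.

Initialize: result = 1
Initialize: data = [3, 5, 1, 4, 5, 4]
Entering loop: for elem in data:

After execution: result = 1200
1200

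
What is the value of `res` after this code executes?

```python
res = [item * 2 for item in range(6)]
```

Let's trace through this code step by step.

Initialize: res = [item * 2 for item in range(6)]

After execution: res = [0, 2, 4, 6, 8, 10]
[0, 2, 4, 6, 8, 10]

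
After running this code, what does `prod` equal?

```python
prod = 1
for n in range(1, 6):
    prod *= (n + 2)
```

Let's trace through this code step by step.

Initialize: prod = 1
Entering loop: for n in range(1, 6):

After execution: prod = 2520
2520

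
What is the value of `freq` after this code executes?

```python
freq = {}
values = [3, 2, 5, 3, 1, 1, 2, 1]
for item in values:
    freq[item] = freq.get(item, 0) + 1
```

Let's trace through this code step by step.

Initialize: freq = {}
Initialize: values = [3, 2, 5, 3, 1, 1, 2, 1]
Entering loop: for item in values:

After execution: freq = {3: 2, 2: 2, 5: 1, 1: 3}
{3: 2, 2: 2, 5: 1, 1: 3}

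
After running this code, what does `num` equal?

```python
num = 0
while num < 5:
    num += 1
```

Let's trace through this code step by step.

Initialize: num = 0
Entering loop: while num < 5:

After execution: num = 5
5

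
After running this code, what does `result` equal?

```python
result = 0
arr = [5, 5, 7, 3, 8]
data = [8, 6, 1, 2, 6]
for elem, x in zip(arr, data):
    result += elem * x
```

Let's trace through this code step by step.

Initialize: result = 0
Initialize: arr = [5, 5, 7, 3, 8]
Initialize: data = [8, 6, 1, 2, 6]
Entering loop: for elem, x in zip(arr, data):

After execution: result = 131
131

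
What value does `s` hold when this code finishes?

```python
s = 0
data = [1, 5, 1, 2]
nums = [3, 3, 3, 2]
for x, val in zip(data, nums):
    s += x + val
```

Let's trace through this code step by step.

Initialize: s = 0
Initialize: data = [1, 5, 1, 2]
Initialize: nums = [3, 3, 3, 2]
Entering loop: for x, val in zip(data, nums):

After execution: s = 20
20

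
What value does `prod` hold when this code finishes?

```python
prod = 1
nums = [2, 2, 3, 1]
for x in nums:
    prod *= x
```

Let's trace through this code step by step.

Initialize: prod = 1
Initialize: nums = [2, 2, 3, 1]
Entering loop: for x in nums:

After execution: prod = 12
12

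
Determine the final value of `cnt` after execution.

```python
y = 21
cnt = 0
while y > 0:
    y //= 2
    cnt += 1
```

Let's trace through this code step by step.

Initialize: y = 21
Initialize: cnt = 0
Entering loop: while y > 0:

After execution: cnt = 5
5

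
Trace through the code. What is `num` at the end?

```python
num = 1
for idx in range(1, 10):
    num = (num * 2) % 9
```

Let's trace through this code step by step.

Initialize: num = 1
Entering loop: for idx in range(1, 10):

After execution: num = 8
8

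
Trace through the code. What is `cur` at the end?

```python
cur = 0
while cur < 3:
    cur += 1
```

Let's trace through this code step by step.

Initialize: cur = 0
Entering loop: while cur < 3:

After execution: cur = 3
3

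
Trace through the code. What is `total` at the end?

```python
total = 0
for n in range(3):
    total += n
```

Let's trace through this code step by step.

Initialize: total = 0
Entering loop: for n in range(3):

After execution: total = 3
3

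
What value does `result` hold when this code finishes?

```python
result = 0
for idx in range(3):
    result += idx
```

Let's trace through this code step by step.

Initialize: result = 0
Entering loop: for idx in range(3):

After execution: result = 3
3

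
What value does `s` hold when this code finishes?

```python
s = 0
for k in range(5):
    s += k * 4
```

Let's trace through this code step by step.

Initialize: s = 0
Entering loop: for k in range(5):

After execution: s = 40
40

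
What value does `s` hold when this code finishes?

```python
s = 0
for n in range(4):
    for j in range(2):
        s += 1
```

Let's trace through this code step by step.

Initialize: s = 0
Entering loop: for n in range(4):

After execution: s = 8
8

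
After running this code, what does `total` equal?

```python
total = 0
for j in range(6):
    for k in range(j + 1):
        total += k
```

Let's trace through this code step by step.

Initialize: total = 0
Entering loop: for j in range(6):

After execution: total = 35
35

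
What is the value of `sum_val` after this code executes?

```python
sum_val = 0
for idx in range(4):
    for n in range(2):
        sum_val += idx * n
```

Let's trace through this code step by step.

Initialize: sum_val = 0
Entering loop: for idx in range(4):

After execution: sum_val = 6
6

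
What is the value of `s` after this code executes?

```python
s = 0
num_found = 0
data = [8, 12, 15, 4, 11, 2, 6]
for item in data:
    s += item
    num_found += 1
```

Let's trace through this code step by step.

Initialize: s = 0
Initialize: num_found = 0
Initialize: data = [8, 12, 15, 4, 11, 2, 6]
Entering loop: for item in data:

After execution: s = 58
58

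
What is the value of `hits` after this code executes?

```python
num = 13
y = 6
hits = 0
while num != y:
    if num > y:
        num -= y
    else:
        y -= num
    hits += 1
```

Let's trace through this code step by step.

Initialize: num = 13
Initialize: y = 6
Initialize: hits = 0
Entering loop: while num != y:

After execution: hits = 7
7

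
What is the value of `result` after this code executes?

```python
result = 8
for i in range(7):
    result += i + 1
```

Let's trace through this code step by step.

Initialize: result = 8
Entering loop: for i in range(7):

After execution: result = 36
36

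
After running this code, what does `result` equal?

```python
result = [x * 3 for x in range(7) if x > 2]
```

Let's trace through this code step by step.

Initialize: result = [x * 3 for x in range(7) if x > 2]

After execution: result = [9, 12, 15, 18]
[9, 12, 15, 18]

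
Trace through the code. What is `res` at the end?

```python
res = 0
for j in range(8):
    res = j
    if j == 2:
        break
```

Let's trace through this code step by step.

Initialize: res = 0
Entering loop: for j in range(8):

After execution: res = 2
2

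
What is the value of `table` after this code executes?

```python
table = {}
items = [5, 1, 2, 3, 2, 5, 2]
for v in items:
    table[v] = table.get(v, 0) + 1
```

Let's trace through this code step by step.

Initialize: table = {}
Initialize: items = [5, 1, 2, 3, 2, 5, 2]
Entering loop: for v in items:

After execution: table = {5: 2, 1: 1, 2: 3, 3: 1}
{5: 2, 1: 1, 2: 3, 3: 1}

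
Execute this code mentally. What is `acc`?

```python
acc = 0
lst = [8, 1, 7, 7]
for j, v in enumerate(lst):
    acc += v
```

Let's trace through this code step by step.

Initialize: acc = 0
Initialize: lst = [8, 1, 7, 7]
Entering loop: for j, v in enumerate(lst):

After execution: acc = 23
23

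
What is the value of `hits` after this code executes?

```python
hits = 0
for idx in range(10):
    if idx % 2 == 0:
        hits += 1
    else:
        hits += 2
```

Let's trace through this code step by step.

Initialize: hits = 0
Entering loop: for idx in range(10):

After execution: hits = 15
15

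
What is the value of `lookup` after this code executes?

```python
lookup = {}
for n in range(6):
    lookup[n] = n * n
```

Let's trace through this code step by step.

Initialize: lookup = {}
Entering loop: for n in range(6):

After execution: lookup = {0: 0, 1: 1, 2: 4, 3: 9, 4: 16, 5: 25}
{0: 0, 1: 1, 2: 4, 3: 9, 4: 16, 5: 25}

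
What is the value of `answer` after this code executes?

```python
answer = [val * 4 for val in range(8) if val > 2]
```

Let's trace through this code step by step.

Initialize: answer = [val * 4 for val in range(8) if val > 2]

After execution: answer = [12, 16, 20, 24, 28]
[12, 16, 20, 24, 28]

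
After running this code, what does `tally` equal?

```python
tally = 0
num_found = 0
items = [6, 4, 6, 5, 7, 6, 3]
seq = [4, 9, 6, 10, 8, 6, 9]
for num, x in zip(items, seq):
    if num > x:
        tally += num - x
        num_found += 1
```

Let's trace through this code step by step.

Initialize: tally = 0
Initialize: num_found = 0
Initialize: items = [6, 4, 6, 5, 7, 6, 3]
Initialize: seq = [4, 9, 6, 10, 8, 6, 9]
Entering loop: for num, x in zip(items, seq):

After execution: tally = 2
2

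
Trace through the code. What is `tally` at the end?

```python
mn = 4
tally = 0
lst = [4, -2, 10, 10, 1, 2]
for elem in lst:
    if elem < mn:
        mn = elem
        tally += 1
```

Let's trace through this code step by step.

Initialize: mn = 4
Initialize: tally = 0
Initialize: lst = [4, -2, 10, 10, 1, 2]
Entering loop: for elem in lst:

After execution: tally = 1
1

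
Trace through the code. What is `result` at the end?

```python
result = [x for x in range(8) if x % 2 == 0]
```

Let's trace through this code step by step.

Initialize: result = [x for x in range(8) if x % 2 == 0]

After execution: result = [0, 2, 4, 6]
[0, 2, 4, 6]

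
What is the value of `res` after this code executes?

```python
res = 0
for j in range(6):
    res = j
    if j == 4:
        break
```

Let's trace through this code step by step.

Initialize: res = 0
Entering loop: for j in range(6):

After execution: res = 4
4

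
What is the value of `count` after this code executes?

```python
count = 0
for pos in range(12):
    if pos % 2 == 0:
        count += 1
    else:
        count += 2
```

Let's trace through this code step by step.

Initialize: count = 0
Entering loop: for pos in range(12):

After execution: count = 18
18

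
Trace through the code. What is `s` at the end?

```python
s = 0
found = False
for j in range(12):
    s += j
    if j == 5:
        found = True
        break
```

Let's trace through this code step by step.

Initialize: s = 0
Initialize: found = False
Entering loop: for j in range(12):

After execution: s = 15
15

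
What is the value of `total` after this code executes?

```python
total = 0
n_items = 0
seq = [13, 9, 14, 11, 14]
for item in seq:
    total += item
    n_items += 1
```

Let's trace through this code step by step.

Initialize: total = 0
Initialize: n_items = 0
Initialize: seq = [13, 9, 14, 11, 14]
Entering loop: for item in seq:

After execution: total = 61
61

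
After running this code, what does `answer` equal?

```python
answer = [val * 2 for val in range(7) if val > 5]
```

Let's trace through this code step by step.

Initialize: answer = [val * 2 for val in range(7) if val > 5]

After execution: answer = [12]
[12]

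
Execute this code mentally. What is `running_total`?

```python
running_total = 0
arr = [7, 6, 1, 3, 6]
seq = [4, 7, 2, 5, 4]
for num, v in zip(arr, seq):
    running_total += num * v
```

Let's trace through this code step by step.

Initialize: running_total = 0
Initialize: arr = [7, 6, 1, 3, 6]
Initialize: seq = [4, 7, 2, 5, 4]
Entering loop: for num, v in zip(arr, seq):

After execution: running_total = 111
111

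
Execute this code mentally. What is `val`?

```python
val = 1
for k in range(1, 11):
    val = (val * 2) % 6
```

Let's trace through this code step by step.

Initialize: val = 1
Entering loop: for k in range(1, 11):

After execution: val = 4
4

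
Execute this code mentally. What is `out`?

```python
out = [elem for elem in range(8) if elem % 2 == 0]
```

Let's trace through this code step by step.

Initialize: out = [elem for elem in range(8) if elem % 2 == 0]

After execution: out = [0, 2, 4, 6]
[0, 2, 4, 6]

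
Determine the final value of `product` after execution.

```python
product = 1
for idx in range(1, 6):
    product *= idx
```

Let's trace through this code step by step.

Initialize: product = 1
Entering loop: for idx in range(1, 6):

After execution: product = 120
120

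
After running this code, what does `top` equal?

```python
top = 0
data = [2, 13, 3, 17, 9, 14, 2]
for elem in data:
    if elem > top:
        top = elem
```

Let's trace through this code step by step.

Initialize: top = 0
Initialize: data = [2, 13, 3, 17, 9, 14, 2]
Entering loop: for elem in data:

After execution: top = 17
17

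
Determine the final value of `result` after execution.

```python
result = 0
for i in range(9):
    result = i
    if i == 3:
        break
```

Let's trace through this code step by step.

Initialize: result = 0
Entering loop: for i in range(9):

After execution: result = 3
3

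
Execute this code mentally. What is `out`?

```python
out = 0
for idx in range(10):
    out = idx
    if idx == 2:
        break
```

Let's trace through this code step by step.

Initialize: out = 0
Entering loop: for idx in range(10):

After execution: out = 2
2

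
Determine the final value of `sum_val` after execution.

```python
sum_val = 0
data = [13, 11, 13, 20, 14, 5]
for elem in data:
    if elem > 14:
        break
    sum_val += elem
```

Let's trace through this code step by step.

Initialize: sum_val = 0
Initialize: data = [13, 11, 13, 20, 14, 5]
Entering loop: for elem in data:

After execution: sum_val = 37
37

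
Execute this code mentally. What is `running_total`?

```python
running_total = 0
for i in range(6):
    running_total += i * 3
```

Let's trace through this code step by step.

Initialize: running_total = 0
Entering loop: for i in range(6):

After execution: running_total = 45
45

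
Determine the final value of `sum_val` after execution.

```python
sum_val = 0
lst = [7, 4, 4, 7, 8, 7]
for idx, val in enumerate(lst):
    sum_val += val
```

Let's trace through this code step by step.

Initialize: sum_val = 0
Initialize: lst = [7, 4, 4, 7, 8, 7]
Entering loop: for idx, val in enumerate(lst):

After execution: sum_val = 37
37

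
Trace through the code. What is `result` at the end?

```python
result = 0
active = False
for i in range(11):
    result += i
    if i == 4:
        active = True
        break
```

Let's trace through this code step by step.

Initialize: result = 0
Initialize: active = False
Entering loop: for i in range(11):

After execution: result = 10
10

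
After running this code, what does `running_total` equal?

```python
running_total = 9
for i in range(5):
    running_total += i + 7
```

Let's trace through this code step by step.

Initialize: running_total = 9
Entering loop: for i in range(5):

After execution: running_total = 54
54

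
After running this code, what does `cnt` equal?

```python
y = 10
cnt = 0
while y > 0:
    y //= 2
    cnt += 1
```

Let's trace through this code step by step.

Initialize: y = 10
Initialize: cnt = 0
Entering loop: while y > 0:

After execution: cnt = 4
4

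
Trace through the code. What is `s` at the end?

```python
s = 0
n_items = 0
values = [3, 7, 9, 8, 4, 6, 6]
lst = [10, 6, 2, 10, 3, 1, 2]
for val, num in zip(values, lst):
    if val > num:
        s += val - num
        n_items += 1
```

Let's trace through this code step by step.

Initialize: s = 0
Initialize: n_items = 0
Initialize: values = [3, 7, 9, 8, 4, 6, 6]
Initialize: lst = [10, 6, 2, 10, 3, 1, 2]
Entering loop: for val, num in zip(values, lst):

After execution: s = 18
18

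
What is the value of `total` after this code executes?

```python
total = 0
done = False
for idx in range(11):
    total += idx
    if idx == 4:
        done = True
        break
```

Let's trace through this code step by step.

Initialize: total = 0
Initialize: done = False
Entering loop: for idx in range(11):

After execution: total = 10
10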